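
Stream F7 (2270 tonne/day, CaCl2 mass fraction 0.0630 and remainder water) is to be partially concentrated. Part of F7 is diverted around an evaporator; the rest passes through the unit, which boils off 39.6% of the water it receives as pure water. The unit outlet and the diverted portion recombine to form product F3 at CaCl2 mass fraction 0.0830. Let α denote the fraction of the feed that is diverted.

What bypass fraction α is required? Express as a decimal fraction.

0.351

All 2270×0.063 = 143.01 tonne/day of CaCl2 reaches F3, so F3 = 143.01/0.083 = 1723 tonne/day and vapour = 546.99 tonne/day.
The evaporator receives (1−α)·2270 of feed at 0.937 water and removes 0.396 of that water:
0.396×0.937×(1−α)×2270 = 546.99
(1−α) = 546.99/842.29 = 0.6494;  α = 0.3506.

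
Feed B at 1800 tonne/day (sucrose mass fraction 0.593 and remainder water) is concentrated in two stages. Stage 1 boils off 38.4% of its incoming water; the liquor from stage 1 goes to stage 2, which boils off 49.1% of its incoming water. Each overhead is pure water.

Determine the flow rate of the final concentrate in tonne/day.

1297 tonne/day

water in feed = 1800×0.407 = 732.6 tonne/day.
After stage 1: water left = (1−0.384)×732.6 = 451.28; stream total = 1518.7 tonne/day.
After stage 2: water left = (1−0.491)×451.28 = 229.7; final concentrate = 1297.1 tonne/day.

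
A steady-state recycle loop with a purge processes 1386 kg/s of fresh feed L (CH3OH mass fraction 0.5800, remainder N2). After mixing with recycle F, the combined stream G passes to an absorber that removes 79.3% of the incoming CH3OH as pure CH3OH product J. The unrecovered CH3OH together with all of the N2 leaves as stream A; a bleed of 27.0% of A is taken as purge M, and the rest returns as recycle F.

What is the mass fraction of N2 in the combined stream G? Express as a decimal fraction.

0.6948

N2 enters only via L and leaves only via the purge: 1386×0.420 = 0.270×(N2 in A), and the absorber passes all N2, so N2 in G = N2 in A = 2156 kg/s.
CH3OH in G: m_A = 1386×0.580 + (1−0.270)·(1−0.793)·m_A, so m_A = 803.88/0.8489 = 946.98 kg/s.
G = 946.98 + 2156 = 3103 kg/s.
N2 fraction in G = 2156/3103 = 0.6948.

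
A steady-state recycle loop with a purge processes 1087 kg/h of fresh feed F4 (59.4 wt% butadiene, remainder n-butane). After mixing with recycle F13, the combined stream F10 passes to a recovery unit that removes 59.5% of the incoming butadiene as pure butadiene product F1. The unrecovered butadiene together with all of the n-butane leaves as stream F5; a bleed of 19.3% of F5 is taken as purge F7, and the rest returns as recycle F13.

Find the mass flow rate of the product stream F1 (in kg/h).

570.7 kg/h

butadiene in F10: m_A = 1087×0.594 + (1−0.193)·(1−0.595)·m_A, so m_A = 645.68/0.6732 = 959.17 kg/h.
Product F1 = 0.595×959.17 = 570.7 kg/h.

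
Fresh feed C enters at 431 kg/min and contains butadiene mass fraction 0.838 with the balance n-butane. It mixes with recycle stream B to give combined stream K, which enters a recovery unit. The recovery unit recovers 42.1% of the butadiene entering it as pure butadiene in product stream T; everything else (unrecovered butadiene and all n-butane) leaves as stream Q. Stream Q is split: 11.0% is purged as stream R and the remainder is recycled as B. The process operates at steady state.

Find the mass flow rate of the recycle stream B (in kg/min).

948.9 kg/min

n-butane enters only via C and leaves only via the purge: 431×0.162 = 0.110×(n-butane in Q), and the recovery unit passes all n-butane, so n-butane in K = n-butane in Q = 634.75 kg/min.
butadiene in K: m_A = 431×0.838 + (1−0.110)·(1−0.421)·m_A, so m_A = 361.18/0.4847 = 745.17 kg/min.
Q = (1−0.421)×745.17 + 634.75 = 1066.2 kg/min.
Recycle B = (1−0.110)×1066.2 = 948.92 kg/min.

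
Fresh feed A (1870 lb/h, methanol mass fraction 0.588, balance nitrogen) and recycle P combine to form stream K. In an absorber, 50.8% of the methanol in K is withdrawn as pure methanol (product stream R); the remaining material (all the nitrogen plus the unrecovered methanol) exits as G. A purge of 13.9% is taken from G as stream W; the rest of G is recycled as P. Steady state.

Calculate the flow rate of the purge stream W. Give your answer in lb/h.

900.9 lb/h

nitrogen enters only via A and leaves only via the purge: 1870×0.412 = 0.139×(nitrogen in G), and the absorber passes all nitrogen, so nitrogen in K = nitrogen in G = 5542.7 lb/h.
methanol in K: m_A = 1870×0.588 + (1−0.139)·(1−0.508)·m_A, so m_A = 1099.6/0.5764 = 1907.7 lb/h.
G = (1−0.508)×1907.7 + 5542.7 = 6481.3 lb/h.
Purge W = 0.139×6481.3 = 900.9 lb/h.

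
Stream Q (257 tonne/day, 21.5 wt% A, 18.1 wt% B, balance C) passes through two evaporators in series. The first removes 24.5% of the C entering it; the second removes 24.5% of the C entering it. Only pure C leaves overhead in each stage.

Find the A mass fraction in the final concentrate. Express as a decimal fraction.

C in feed = 257×0.604 = 155.23 tonne/day.
After stage 1: C left = (1−0.245)×155.23 = 117.2; stream total = 218.97 tonne/day.
After stage 2: C left = (1−0.245)×117.2 = 88.484; final concentrate = 190.26 tonne/day.
A fraction = 55.255/190.26 = 0.2904.

0.2904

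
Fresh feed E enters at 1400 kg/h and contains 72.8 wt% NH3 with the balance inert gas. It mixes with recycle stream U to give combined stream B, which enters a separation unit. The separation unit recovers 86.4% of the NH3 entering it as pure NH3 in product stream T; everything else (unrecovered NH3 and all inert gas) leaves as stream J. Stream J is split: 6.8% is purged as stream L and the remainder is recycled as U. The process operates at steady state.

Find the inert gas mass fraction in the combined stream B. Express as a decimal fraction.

0.828

inert gas enters only via E and leaves only via the purge: 1400×0.272 = 0.068×(inert gas in J), and the separation unit passes all inert gas, so inert gas in B = inert gas in J = 5600 kg/h.
NH3 in B: m_A = 1400×0.728 + (1−0.068)·(1−0.864)·m_A, so m_A = 1019.2/0.8732 = 1167.1 kg/h.
B = 1167.1 + 5600 = 6767.1 kg/h.
inert gas fraction in B = 5600/6767.1 = 0.828.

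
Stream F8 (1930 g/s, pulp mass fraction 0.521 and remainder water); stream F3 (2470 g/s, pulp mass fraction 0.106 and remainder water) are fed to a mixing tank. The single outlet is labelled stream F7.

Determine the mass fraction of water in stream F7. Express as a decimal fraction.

Total flow out = 1930 + 2470 = 4400 g/s.
water in = 1930×0.479 + 2470×0.894 = 3132.6 g/s.
water mass fraction in F7 = 3132.6/4400 = 0.712.

0.712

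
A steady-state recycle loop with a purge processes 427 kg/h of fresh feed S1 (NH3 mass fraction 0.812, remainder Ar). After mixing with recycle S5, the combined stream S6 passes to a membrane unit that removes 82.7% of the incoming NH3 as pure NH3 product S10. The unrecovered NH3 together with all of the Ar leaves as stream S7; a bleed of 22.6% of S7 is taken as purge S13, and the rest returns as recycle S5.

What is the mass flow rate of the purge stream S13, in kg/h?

95.93 kg/h

Ar enters only via S1 and leaves only via the purge: 427×0.188 = 0.226×(Ar in S7), and the membrane unit passes all Ar, so Ar in S6 = Ar in S7 = 355.2 kg/h.
NH3 in S6: m_A = 427×0.812 + (1−0.226)·(1−0.827)·m_A, so m_A = 346.72/0.8661 = 400.33 kg/h.
S7 = (1−0.827)×400.33 + 355.2 = 424.46 kg/h.
Purge S13 = 0.226×424.46 = 95.928 kg/h.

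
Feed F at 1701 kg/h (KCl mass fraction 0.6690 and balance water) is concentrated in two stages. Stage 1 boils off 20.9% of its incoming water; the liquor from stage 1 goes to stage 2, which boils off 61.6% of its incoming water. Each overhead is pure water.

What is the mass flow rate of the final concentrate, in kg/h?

water in feed = 1701×0.331 = 563.03 kg/h.
After stage 1: water left = (1−0.209)×563.03 = 445.36; stream total = 1583.3 kg/h.
After stage 2: water left = (1−0.616)×445.36 = 171.02; final concentrate = 1309 kg/h.

1309 kg/h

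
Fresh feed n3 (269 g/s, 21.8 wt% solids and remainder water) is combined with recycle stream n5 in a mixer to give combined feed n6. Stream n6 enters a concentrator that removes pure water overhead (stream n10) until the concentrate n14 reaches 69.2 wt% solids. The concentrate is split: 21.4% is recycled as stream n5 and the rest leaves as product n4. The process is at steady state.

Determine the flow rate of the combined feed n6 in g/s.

Overall solids balance (none leaves overhead): solids in fresh feed = solids in product, i.e. 269×0.218 = (1−0.214)·n14·0.692.
n14 = 58.642/(0.692×0.786) = 107.82 g/s.
Recycle n5 = 0.214×107.82 = 23.072 g/s.
Combined feed n6 = 269 + 23.072 = 292.07 g/s.

292.1 g/s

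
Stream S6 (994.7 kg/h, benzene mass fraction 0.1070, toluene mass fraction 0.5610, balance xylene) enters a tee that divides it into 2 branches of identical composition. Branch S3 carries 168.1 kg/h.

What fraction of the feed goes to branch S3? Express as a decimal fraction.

0.169

Fraction to S3 = 168.1/994.7 = 0.1690.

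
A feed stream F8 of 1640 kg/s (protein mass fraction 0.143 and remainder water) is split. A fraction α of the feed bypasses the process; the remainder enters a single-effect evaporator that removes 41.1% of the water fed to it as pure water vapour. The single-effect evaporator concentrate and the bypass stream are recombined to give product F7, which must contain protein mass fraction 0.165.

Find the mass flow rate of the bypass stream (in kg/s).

1019 kg/s

All 1640×0.143 = 234.52 kg/s of protein reaches F7, so F7 = 234.52/0.165 = 1421.3 kg/s and vapour = 218.67 kg/s.
The evaporator receives (1−α)·1640 of feed at 0.857 water and removes 0.411 of that water:
0.411×0.857×(1−α)×1640 = 218.67
(1−α) = 218.67/577.65 = 0.3785;  α = 0.6215.
Bypass flow = 0.6215×1640 = 1019.2 kg/s.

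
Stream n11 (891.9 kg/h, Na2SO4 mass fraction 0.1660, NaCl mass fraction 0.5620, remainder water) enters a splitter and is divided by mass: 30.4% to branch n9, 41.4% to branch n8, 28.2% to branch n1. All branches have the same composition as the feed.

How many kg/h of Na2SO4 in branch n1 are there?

Branch n1 total = 0.282×891.9 = 251.52 kg/h.
Na2SO4 in n1 = 0.166×251.52 = 41.752 kg/h.

41.75 kg/h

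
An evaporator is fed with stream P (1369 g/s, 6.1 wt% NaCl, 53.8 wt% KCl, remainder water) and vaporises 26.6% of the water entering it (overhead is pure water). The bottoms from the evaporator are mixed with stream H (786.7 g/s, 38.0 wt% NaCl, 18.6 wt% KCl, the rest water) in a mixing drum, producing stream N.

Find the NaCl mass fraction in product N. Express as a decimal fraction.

0.1903

Vapour removed = 0.266×0.401×1369 = 146.03 g/s; concentrate = 1223 g/s.
NaCl reaching the mixer = 83.509 (from concentrate) + 786.7×0.380 = 382.46 g/s.
Product flow = 1223 + 786.7 = 2009.7 g/s; NaCl fraction = 0.1903.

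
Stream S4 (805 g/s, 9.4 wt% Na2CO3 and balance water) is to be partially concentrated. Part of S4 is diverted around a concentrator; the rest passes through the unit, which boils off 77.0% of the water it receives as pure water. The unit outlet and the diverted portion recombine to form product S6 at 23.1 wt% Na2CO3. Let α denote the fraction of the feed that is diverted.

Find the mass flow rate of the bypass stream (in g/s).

120.6 g/s

All 805×0.094 = 75.67 g/s of Na2CO3 reaches S6, so S6 = 75.67/0.231 = 327.58 g/s and vapour = 477.42 g/s.
The evaporator receives (1−α)·805 of feed at 0.906 water and removes 0.770 of that water:
0.770×0.906×(1−α)×805 = 477.42
(1−α) = 477.42/561.58 = 0.8501;  α = 0.1499.
Bypass flow = 0.1499×805 = 120.64 g/s.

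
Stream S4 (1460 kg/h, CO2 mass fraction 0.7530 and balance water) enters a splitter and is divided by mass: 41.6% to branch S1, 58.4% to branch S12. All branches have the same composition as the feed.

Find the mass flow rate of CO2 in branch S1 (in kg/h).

457.3 kg/h

Branch S1 total = 0.416×1460 = 607.36 kg/h.
CO2 in S1 = 0.753×607.36 = 457.34 kg/h.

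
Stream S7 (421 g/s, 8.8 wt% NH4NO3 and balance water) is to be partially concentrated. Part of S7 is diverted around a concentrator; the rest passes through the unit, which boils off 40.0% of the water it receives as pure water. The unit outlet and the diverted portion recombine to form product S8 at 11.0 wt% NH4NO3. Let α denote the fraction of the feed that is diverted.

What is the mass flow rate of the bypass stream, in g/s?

190.2 g/s

All 421×0.088 = 37.048 g/s of NH4NO3 reaches S8, so S8 = 37.048/0.110 = 336.8 g/s and vapour = 84.2 g/s.
The evaporator receives (1−α)·421 of feed at 0.912 water and removes 0.400 of that water:
0.400×0.912×(1−α)×421 = 84.2
(1−α) = 84.2/153.58 = 0.5482;  α = 0.4518.
Bypass flow = 0.4518×421 = 190.19 g/s.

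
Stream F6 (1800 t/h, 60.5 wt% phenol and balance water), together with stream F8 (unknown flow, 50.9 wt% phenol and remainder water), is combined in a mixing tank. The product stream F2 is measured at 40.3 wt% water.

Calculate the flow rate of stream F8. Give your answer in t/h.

163.6 t/h

Let F8 be the unknown flow. Total out = 1800 + F8.
water balance: 711 + 0.491·F8 = 0.403·(1800 + F8)
(0.491 − 0.403)·F8 = 0.403×1800 − 711 = 14.4
F8 = 14.4 / 0.088 = 163.64 t/h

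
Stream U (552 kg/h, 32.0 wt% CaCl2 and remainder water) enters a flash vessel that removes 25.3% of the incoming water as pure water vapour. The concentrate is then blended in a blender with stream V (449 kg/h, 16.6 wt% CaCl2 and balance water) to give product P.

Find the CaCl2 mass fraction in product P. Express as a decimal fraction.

0.277

Vapour removed = 0.253×0.680×552 = 94.966 kg/h; concentrate = 457.03 kg/h.
CaCl2 reaching the mixer = 176.64 (from concentrate) + 449×0.166 = 251.17 kg/h.
Product flow = 457.03 + 449 = 906.03 kg/h; CaCl2 fraction = 0.277.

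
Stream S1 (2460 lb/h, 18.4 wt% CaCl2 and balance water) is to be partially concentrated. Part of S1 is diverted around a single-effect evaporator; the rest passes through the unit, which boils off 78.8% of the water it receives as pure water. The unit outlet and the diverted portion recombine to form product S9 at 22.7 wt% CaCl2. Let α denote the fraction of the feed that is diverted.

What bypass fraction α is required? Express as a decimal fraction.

All 2460×0.184 = 452.64 lb/h of CaCl2 reaches S9, so S9 = 452.64/0.227 = 1994 lb/h and vapour = 465.99 lb/h.
The evaporator receives (1−α)·2460 of feed at 0.816 water and removes 0.788 of that water:
0.788×0.816×(1−α)×2460 = 465.99
(1−α) = 465.99/1581.8 = 0.2946;  α = 0.7054.

0.705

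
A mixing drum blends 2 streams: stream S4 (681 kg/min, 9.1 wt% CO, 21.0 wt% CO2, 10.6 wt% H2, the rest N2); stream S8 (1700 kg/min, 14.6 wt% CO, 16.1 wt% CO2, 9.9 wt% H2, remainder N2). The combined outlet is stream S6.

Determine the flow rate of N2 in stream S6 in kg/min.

N2 out = N2 in = 681×0.593 + 1700×0.594 = 1413.6 kg/min.

1414 kg/min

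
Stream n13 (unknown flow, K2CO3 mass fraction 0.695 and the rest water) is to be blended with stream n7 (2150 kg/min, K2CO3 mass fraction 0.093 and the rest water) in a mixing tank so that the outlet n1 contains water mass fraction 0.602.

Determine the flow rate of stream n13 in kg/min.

2208 kg/min

Let n13 be the unknown flow. Total out = 2150 + n13.
water balance: 1950 + 0.305·n13 = 0.602·(2150 + n13)
(0.305 − 0.602)·n13 = 0.602×2150 − 1950 = -655.75
n13 = -655.75 / -0.297 = 2207.9 kg/min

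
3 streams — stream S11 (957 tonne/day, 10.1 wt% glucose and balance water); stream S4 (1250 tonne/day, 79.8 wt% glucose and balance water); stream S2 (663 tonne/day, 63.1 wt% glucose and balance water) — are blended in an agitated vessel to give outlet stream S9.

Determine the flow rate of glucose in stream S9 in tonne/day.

1513 tonne/day

glucose out = glucose in = 957×0.101 + 1250×0.798 + 663×0.631 = 1512.5 tonne/day.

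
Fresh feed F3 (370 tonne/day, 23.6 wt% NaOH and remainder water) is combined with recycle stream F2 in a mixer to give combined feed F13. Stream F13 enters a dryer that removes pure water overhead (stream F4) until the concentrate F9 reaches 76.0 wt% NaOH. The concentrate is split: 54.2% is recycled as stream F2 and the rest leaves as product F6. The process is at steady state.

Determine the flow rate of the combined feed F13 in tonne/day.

506 tonne/day

Overall NaOH balance (none leaves overhead): NaOH in fresh feed = NaOH in product, i.e. 370×0.236 = (1−0.542)·F9·0.760.
F9 = 87.32/(0.760×0.458) = 250.86 tonne/day.
Recycle F2 = 0.542×250.86 = 135.97 tonne/day.
Combined feed F13 = 370 + 135.97 = 505.97 tonne/day.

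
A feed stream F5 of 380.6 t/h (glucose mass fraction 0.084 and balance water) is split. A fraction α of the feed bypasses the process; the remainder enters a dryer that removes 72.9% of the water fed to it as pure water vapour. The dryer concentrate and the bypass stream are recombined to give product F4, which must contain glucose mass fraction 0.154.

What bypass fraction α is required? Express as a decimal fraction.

All 380.6×0.084 = 31.97 t/h of glucose reaches F4, so F4 = 31.97/0.154 = 207.6 t/h and vapour = 173 t/h.
The evaporator receives (1−α)·380.6 of feed at 0.916 water and removes 0.729 of that water:
0.729×0.916×(1−α)×380.6 = 173
(1−α) = 173/254.15 = 0.6807;  α = 0.3193.

0.319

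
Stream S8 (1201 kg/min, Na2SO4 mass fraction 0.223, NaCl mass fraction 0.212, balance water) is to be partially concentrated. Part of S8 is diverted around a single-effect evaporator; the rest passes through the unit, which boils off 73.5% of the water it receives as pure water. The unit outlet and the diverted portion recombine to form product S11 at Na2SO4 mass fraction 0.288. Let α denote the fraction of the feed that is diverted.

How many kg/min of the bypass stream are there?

All 1201×0.223 = 267.82 kg/min of Na2SO4 reaches S11, so S11 = 267.82/0.288 = 929.94 kg/min and vapour = 271.06 kg/min.
The evaporator receives (1−α)·1201 of feed at 0.565 water and removes 0.735 of that water:
0.735×0.565×(1−α)×1201 = 271.06
(1−α) = 271.06/498.75 = 0.5435;  α = 0.4565.
Bypass flow = 0.4565×1201 = 548.28 kg/min.

548.3 kg/min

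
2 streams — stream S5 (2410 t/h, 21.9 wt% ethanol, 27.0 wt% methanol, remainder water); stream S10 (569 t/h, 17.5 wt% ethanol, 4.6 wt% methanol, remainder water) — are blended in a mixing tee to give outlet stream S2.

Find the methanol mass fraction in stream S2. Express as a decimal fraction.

0.227

Total flow out = 2410 + 569 = 2979 t/h.
methanol in = 2410×0.270 + 569×0.046 = 676.87 t/h.
methanol mass fraction in S2 = 676.87/2979 = 0.227.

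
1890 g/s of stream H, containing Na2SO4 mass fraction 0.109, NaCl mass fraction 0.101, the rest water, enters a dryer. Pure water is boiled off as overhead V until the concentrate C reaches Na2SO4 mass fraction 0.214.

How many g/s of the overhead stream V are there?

Na2SO4 is conserved: 1890×0.109 = 206.01 g/s all reports to the concentrate.
Concentrate = 206.01/(target fraction) = 962.66 g/s.
Overhead = 1890 − 962.66 = 927.34 g/s.

927.3 g/s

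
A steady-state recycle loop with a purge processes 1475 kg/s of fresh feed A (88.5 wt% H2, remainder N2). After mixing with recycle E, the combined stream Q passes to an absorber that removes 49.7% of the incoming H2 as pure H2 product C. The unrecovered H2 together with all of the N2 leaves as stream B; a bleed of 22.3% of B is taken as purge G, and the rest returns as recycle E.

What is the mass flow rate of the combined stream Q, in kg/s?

N2 enters only via A and leaves only via the purge: 1475×0.115 = 0.223×(N2 in B), and the absorber passes all N2, so N2 in Q = N2 in B = 760.65 kg/s.
H2 in Q: m_A = 1475×0.885 + (1−0.223)·(1−0.497)·m_A, so m_A = 1305.4/0.6092 = 2142.9 kg/s.
Q = 2142.9 + 760.65 = 2903.5 kg/s.

2904 kg/s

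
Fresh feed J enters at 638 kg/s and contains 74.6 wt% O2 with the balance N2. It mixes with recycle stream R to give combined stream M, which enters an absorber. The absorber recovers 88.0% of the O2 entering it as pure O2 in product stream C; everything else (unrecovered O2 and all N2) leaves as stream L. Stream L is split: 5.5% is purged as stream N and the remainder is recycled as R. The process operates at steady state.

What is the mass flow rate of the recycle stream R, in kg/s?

2845 kg/s

N2 enters only via J and leaves only via the purge: 638×0.254 = 0.055×(N2 in L), and the absorber passes all N2, so N2 in M = N2 in L = 2946.4 kg/s.
O2 in M: m_A = 638×0.746 + (1−0.055)·(1−0.880)·m_A, so m_A = 475.95/0.8866 = 536.82 kg/s.
L = (1−0.880)×536.82 + 2946.4 = 3010.8 kg/s.
Recycle R = (1−0.055)×3010.8 = 2845.2 kg/s.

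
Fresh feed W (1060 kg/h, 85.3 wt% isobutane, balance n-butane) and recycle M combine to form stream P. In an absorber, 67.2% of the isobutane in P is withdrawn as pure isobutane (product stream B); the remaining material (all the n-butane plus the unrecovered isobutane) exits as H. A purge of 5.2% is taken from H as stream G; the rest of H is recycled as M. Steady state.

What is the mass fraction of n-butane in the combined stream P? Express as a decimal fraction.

n-butane enters only via W and leaves only via the purge: 1060×0.147 = 0.052×(n-butane in H), and the absorber passes all n-butane, so n-butane in P = n-butane in H = 2996.5 kg/h.
isobutane in P: m_A = 1060×0.853 + (1−0.052)·(1−0.672)·m_A, so m_A = 904.18/0.6891 = 1312.2 kg/h.
P = 1312.2 + 2996.5 = 4308.7 kg/h.
n-butane fraction in P = 2996.5/4308.7 = 0.695.

0.695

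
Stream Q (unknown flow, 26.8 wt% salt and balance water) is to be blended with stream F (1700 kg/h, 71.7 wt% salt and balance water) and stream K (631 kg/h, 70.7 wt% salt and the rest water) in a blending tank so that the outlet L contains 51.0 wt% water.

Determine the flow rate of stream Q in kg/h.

2355 kg/h

Let Q be the unknown flow. Total out = 2331 + Q.
water balance: 665.98 + 0.732·Q = 0.510·(2331 + Q)
(0.732 − 0.510)·Q = 0.510×2331 − 665.98 = 522.83
Q = 522.83 / 0.222 = 2355.1 kg/h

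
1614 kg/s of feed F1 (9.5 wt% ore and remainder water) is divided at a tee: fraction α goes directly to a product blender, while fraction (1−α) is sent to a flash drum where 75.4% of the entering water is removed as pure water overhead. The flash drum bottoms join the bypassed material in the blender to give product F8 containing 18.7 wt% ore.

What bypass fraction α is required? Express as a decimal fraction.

0.279

All 1614×0.095 = 153.33 kg/s of ore reaches F8, so F8 = 153.33/0.187 = 819.95 kg/s and vapour = 794.05 kg/s.
The evaporator receives (1−α)·1614 of feed at 0.905 water and removes 0.754 of that water:
0.754×0.905×(1−α)×1614 = 794.05
(1−α) = 794.05/1101.3 = 0.7210;  α = 0.2790.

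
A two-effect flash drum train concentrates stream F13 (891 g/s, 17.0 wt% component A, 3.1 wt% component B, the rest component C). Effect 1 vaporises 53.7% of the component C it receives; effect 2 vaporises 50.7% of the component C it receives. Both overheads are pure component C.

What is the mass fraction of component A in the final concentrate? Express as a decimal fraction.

component C in feed = 891×0.799 = 711.91 g/s.
After stage 1: component C left = (1−0.537)×711.91 = 329.61; stream total = 508.7 g/s.
After stage 2: component C left = (1−0.507)×329.61 = 162.5; final concentrate = 341.59 g/s.
component A fraction = 151.47/341.59 = 0.4434.

0.4434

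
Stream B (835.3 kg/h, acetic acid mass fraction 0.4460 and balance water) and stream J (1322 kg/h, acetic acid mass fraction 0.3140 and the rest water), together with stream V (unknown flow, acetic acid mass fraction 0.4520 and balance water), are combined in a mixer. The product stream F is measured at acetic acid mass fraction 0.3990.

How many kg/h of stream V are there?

Let V be the unknown flow. Total out = 2157.3 + V.
acetic acid balance: 787.65 + 0.452·V = 0.399·(2157.3 + V)
(0.452 − 0.399)·V = 0.399×2157.3 − 787.65 = 73.111
V = 73.111 / 0.053 = 1379.5 kg/h

1379 kg/h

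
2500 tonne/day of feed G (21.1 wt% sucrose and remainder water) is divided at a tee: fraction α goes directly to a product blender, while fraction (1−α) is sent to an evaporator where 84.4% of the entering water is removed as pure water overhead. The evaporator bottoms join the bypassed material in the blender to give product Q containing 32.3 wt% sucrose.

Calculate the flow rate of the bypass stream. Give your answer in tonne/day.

1198 tonne/day

All 2500×0.211 = 527.5 tonne/day of sucrose reaches Q, so Q = 527.5/0.323 = 1633.1 tonne/day and vapour = 866.87 tonne/day.
The evaporator receives (1−α)·2500 of feed at 0.789 water and removes 0.844 of that water:
0.844×0.789×(1−α)×2500 = 866.87
(1−α) = 866.87/1664.8 = 0.5207;  α = 0.4793.
Bypass flow = 0.4793×2500 = 1198.2 tonne/day.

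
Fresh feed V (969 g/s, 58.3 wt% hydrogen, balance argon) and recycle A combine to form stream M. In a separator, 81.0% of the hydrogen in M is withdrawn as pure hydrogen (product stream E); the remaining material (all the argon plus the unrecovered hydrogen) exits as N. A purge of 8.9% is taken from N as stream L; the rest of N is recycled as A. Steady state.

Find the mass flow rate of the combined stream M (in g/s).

argon enters only via V and leaves only via the purge: 969×0.417 = 0.089×(argon in N), and the separator passes all argon, so argon in M = argon in N = 4540.1 g/s.
hydrogen in M: m_A = 969×0.583 + (1−0.089)·(1−0.810)·m_A, so m_A = 564.93/0.8269 = 683.18 g/s.
M = 683.18 + 4540.1 = 5223.3 g/s.

5223 g/s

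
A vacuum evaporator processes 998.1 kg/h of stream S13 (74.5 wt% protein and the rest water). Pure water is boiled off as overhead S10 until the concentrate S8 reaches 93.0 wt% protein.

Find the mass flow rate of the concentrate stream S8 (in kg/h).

799.6 kg/h

protein is conserved: 998.1×0.745 = 743.58 kg/h all reports to the concentrate.
Concentrate = 743.58/(target fraction) = 799.55 kg/h.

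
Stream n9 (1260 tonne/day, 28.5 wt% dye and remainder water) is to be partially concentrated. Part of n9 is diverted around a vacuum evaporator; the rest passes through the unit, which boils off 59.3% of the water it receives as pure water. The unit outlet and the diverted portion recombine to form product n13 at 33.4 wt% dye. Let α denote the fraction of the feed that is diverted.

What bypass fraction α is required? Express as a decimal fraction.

0.654

All 1260×0.285 = 359.1 tonne/day of dye reaches n13, so n13 = 359.1/0.334 = 1075.1 tonne/day and vapour = 184.85 tonne/day.
The evaporator receives (1−α)·1260 of feed at 0.715 water and removes 0.593 of that water:
0.593×0.715×(1−α)×1260 = 184.85
(1−α) = 184.85/534.23 = 0.3460;  α = 0.6540.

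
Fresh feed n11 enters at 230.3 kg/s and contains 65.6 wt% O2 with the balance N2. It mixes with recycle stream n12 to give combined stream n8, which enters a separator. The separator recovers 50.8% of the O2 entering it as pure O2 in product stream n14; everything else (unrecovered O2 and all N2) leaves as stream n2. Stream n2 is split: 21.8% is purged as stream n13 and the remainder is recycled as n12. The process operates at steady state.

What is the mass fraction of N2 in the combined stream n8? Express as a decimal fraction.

0.597

N2 enters only via n11 and leaves only via the purge: 230.3×0.344 = 0.218×(N2 in n2), and the separator passes all N2, so N2 in n8 = N2 in n2 = 363.41 kg/s.
O2 in n8: m_A = 230.3×0.656 + (1−0.218)·(1−0.508)·m_A, so m_A = 151.08/0.6153 = 245.55 kg/s.
n8 = 245.55 + 363.41 = 608.96 kg/s.
N2 fraction in n8 = 363.41/608.96 = 0.597.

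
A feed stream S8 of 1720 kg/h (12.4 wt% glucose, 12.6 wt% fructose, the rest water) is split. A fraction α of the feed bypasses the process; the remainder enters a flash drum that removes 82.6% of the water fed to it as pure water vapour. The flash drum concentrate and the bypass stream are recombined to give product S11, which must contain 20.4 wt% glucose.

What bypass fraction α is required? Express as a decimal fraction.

0.367

All 1720×0.124 = 213.28 kg/h of glucose reaches S11, so S11 = 213.28/0.204 = 1045.5 kg/h and vapour = 674.51 kg/h.
The evaporator receives (1−α)·1720 of feed at 0.750 water and removes 0.826 of that water:
0.826×0.750×(1−α)×1720 = 674.51
(1−α) = 674.51/1065.5 = 0.6330;  α = 0.3670.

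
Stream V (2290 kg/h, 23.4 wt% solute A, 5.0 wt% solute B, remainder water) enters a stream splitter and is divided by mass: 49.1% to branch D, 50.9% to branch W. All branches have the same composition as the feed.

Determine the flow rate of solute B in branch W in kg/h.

Branch W total = 0.509×2290 = 1165.6 kg/h.
solute B in W = 0.050×1165.6 = 58.281 kg/h.

58.28 kg/h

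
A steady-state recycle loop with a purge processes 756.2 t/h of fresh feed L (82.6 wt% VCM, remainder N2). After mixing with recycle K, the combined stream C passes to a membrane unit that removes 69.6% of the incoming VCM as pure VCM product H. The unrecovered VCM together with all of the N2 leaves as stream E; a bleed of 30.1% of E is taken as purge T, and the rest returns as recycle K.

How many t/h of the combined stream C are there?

N2 enters only via L and leaves only via the purge: 756.2×0.174 = 0.301×(N2 in E), and the membrane unit passes all N2, so N2 in C = N2 in E = 437.14 t/h.
VCM in C: m_A = 756.2×0.826 + (1−0.301)·(1−0.696)·m_A, so m_A = 624.62/0.7875 = 793.17 t/h.
C = 793.17 + 437.14 = 1230.3 t/h.

1230 t/h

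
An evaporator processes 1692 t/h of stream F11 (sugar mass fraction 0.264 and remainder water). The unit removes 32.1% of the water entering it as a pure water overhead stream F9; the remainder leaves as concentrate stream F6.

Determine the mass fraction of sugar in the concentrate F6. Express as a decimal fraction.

0.346

sugar is not removed: 1692×0.264 = 446.69 t/h of sugar enters F6.
water entering = 1692×0.736 = 1245.3 t/h; overhead removed = 0.321×1245.3 = 399.75 t/h.
Concentrate = 1692 − 399.75 = 1292.3 t/h.
Mass fraction = 446.69/1292.3 = 0.346.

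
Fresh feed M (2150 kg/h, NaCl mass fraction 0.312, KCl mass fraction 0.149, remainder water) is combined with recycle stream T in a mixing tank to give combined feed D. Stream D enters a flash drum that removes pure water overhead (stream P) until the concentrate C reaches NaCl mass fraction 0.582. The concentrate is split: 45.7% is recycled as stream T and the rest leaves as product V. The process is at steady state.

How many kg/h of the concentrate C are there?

2123 kg/h

Overall NaCl balance (none leaves overhead): NaCl in fresh feed = NaCl in product, i.e. 2150×0.312 = (1−0.457)·C·0.582.
C = 670.8/(0.582×0.543) = 2122.6 kg/h.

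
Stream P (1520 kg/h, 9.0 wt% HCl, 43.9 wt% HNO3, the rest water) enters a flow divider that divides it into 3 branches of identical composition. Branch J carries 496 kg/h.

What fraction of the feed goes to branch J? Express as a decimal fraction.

0.326

Fraction to J = 496/1520 = 0.3263.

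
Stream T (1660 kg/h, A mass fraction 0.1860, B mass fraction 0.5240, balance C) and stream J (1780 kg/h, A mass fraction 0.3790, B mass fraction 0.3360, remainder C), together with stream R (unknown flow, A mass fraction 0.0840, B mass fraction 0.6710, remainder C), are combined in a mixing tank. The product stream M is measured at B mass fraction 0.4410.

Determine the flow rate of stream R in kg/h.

Let R be the unknown flow. Total out = 3440 + R.
B balance: 1467.9 + 0.671·R = 0.441·(3440 + R)
(0.671 − 0.441)·R = 0.441×3440 − 1467.9 = 49.12
R = 49.12 / 0.230 = 213.57 kg/h

213.6 kg/h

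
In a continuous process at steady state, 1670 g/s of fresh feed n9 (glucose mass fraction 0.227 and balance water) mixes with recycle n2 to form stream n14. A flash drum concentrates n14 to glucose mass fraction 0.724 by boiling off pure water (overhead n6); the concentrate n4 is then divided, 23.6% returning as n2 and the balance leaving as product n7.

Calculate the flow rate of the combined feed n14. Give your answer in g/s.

1832 g/s

Overall glucose balance (none leaves overhead): glucose in fresh feed = glucose in product, i.e. 1670×0.227 = (1−0.236)·n4·0.724.
n4 = 379.09/(0.724×0.764) = 685.35 g/s.
Recycle n2 = 0.236×685.35 = 161.74 g/s.
Combined feed n14 = 1670 + 161.74 = 1831.7 g/s.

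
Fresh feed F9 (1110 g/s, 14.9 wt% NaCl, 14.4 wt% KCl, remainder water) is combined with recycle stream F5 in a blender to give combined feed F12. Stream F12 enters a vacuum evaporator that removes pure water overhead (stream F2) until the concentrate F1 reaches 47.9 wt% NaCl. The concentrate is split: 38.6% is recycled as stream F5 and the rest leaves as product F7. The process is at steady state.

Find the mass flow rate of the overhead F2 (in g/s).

Overall NaCl balance (none leaves overhead): NaCl in fresh feed = NaCl in product, i.e. 1110×0.149 = (1−0.386)·F1·0.479.
F1 = 165.39/(0.479×0.614) = 562.35 g/s.
Recycle F5 = 0.386×562.35 = 217.07 g/s.
Combined feed F12 = 1110 + 217.07 = 1327.1 g/s.
Overhead F2 = F12 − F1 = 1327.1 − 562.35 = 764.72 g/s.

764.7 g/s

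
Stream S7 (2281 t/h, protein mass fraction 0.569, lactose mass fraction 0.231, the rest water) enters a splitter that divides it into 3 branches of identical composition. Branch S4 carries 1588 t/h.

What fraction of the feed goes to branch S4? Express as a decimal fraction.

Fraction to S4 = 1588/2281 = 0.6962.

0.696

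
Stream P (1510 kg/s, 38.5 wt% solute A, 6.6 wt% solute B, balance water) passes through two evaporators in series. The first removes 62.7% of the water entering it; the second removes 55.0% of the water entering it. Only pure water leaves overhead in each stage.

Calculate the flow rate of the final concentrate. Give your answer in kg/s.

820.2 kg/s

water in feed = 1510×0.549 = 828.99 kg/s.
After stage 1: water left = (1−0.627)×828.99 = 309.21; stream total = 990.22 kg/s.
After stage 2: water left = (1−0.550)×309.21 = 139.15; final concentrate = 820.16 kg/s.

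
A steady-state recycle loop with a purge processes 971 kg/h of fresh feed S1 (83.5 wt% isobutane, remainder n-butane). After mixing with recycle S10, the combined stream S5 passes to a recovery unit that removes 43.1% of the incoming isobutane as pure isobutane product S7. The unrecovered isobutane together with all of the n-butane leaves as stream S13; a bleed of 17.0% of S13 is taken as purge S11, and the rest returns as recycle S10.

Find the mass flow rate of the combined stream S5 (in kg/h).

2479 kg/h

n-butane enters only via S1 and leaves only via the purge: 971×0.165 = 0.170×(n-butane in S13), and the recovery unit passes all n-butane, so n-butane in S5 = n-butane in S13 = 942.44 kg/h.
isobutane in S5: m_A = 971×0.835 + (1−0.170)·(1−0.431)·m_A, so m_A = 810.78/0.5277 = 1536.4 kg/h.
S5 = 1536.4 + 942.44 = 2478.8 kg/h.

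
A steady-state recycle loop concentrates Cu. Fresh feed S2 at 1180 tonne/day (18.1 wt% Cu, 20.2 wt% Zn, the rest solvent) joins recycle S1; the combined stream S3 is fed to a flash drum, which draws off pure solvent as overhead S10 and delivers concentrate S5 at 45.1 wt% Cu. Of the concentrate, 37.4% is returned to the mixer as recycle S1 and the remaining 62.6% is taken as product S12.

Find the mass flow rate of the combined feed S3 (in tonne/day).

1463 tonne/day

Overall Cu balance (none leaves overhead): Cu in fresh feed = Cu in product, i.e. 1180×0.181 = (1−0.374)·S5·0.451.
S5 = 213.58/(0.451×0.626) = 756.5 tonne/day.
Recycle S1 = 0.374×756.5 = 282.93 tonne/day.
Combined feed S3 = 1180 + 282.93 = 1462.9 tonne/day.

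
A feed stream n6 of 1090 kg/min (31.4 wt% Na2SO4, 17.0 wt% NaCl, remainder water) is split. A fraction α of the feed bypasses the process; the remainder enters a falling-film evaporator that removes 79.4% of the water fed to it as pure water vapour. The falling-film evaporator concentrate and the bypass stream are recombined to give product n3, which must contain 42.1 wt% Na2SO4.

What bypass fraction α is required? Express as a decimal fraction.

0.380

All 1090×0.314 = 342.26 kg/min of Na2SO4 reaches n3, so n3 = 342.26/0.421 = 812.97 kg/min and vapour = 277.03 kg/min.
The evaporator receives (1−α)·1090 of feed at 0.516 water and removes 0.794 of that water:
0.794×0.516×(1−α)×1090 = 277.03
(1−α) = 277.03/446.58 = 0.6203;  α = 0.3797.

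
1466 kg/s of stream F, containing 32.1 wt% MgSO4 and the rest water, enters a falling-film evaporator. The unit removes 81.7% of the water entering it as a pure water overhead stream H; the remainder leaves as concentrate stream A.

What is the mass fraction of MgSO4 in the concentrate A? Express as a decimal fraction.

MgSO4 is not removed: 1466×0.321 = 470.59 kg/s of MgSO4 enters A.
water entering = 1466×0.679 = 995.41 kg/s; overhead removed = 0.817×995.41 = 813.25 kg/s.
Concentrate = 1466 − 813.25 = 652.75 kg/s.
Mass fraction = 470.59/652.75 = 0.7209.

0.7209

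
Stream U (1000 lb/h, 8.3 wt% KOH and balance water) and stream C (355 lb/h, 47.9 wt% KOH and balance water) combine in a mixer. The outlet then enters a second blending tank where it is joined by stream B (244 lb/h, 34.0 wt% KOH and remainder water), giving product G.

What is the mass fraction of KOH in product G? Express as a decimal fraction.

Overall, product flow = 1599 lb/h.
KOH in = 1000×0.083 + 355×0.479 + 244×0.340 = 336 lb/h.
KOH fraction in G = 0.2101.

0.2101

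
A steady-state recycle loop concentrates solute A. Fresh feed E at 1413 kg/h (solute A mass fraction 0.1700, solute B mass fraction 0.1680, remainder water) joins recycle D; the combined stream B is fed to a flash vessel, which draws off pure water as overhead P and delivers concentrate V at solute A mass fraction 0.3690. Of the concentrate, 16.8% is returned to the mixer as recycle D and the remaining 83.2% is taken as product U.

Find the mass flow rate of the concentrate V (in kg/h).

782.4 kg/h

Overall solute A balance (none leaves overhead): solute A in fresh feed = solute A in product, i.e. 1413×0.170 = (1−0.168)·V·0.369.
V = 240.21/(0.369×0.832) = 782.42 kg/h.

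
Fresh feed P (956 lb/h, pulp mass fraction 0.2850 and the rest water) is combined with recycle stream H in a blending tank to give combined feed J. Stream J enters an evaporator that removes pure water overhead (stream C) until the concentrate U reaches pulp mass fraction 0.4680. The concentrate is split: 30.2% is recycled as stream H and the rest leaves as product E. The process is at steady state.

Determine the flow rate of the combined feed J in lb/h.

1208 lb/h

Overall pulp balance (none leaves overhead): pulp in fresh feed = pulp in product, i.e. 956×0.285 = (1−0.302)·U·0.468.
U = 272.46/(0.468×0.698) = 834.07 lb/h.
Recycle H = 0.302×834.07 = 251.89 lb/h.
Combined feed J = 956 + 251.89 = 1207.9 lb/h.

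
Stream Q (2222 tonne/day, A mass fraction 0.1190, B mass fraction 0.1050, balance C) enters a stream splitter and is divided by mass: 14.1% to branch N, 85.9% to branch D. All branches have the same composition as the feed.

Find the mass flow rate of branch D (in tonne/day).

1909 tonne/day

Branch D flow = 0.859×2222 = 1908.7 tonne/day.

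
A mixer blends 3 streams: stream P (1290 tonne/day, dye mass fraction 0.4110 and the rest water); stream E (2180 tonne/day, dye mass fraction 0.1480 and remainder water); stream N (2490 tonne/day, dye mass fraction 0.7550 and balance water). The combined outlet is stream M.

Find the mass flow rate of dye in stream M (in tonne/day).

2733 tonne/day

dye out = dye in = 1290×0.411 + 2180×0.148 + 2490×0.755 = 2732.8 tonne/day.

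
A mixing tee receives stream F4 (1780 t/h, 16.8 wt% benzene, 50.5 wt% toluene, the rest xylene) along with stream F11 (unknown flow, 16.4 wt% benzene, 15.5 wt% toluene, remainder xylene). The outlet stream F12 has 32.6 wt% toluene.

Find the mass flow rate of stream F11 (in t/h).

1863 t/h

Let F11 be the unknown flow. Total out = 1780 + F11.
toluene balance: 898.9 + 0.155·F11 = 0.326·(1780 + F11)
(0.155 − 0.326)·F11 = 0.326×1780 − 898.9 = -318.62
F11 = -318.62 / -0.171 = 1863.3 t/h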